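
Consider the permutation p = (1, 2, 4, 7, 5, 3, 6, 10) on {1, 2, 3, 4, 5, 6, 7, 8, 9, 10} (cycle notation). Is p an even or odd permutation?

odd

The cycle lengths are 8, 1, 1.
A cycle of length ℓ contributes ℓ−1 transpositions, so p is a product of 7 transpositions — odd.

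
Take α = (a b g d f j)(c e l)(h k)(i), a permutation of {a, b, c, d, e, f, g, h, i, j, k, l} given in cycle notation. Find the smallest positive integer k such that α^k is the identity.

The disjoint cycles have lengths 6, 3, 2, 1.
The order is lcm(6, 3, 2) = 6.

6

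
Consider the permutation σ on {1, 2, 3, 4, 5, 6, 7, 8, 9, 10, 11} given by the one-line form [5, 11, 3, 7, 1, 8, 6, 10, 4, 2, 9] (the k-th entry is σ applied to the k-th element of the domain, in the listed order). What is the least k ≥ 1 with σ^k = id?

Decomposing into disjoint cycles gives cycle lengths 8, 2, 1.
Since disjoint cycles commute, ord(σ) = lcm(8, 2) = 8.

8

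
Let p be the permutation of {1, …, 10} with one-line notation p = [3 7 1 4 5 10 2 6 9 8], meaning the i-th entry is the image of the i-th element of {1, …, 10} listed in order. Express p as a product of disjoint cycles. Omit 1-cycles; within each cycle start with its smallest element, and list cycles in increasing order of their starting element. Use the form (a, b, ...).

Start at 1 and follow images: 1 → 3 → 1, giving the cycle (1, 3).
Repeating from the next unused element and collecting all non-trivial cycles gives (1, 3)(2, 7)(6, 10, 8).

(1, 3)(2, 7)(6, 10, 8)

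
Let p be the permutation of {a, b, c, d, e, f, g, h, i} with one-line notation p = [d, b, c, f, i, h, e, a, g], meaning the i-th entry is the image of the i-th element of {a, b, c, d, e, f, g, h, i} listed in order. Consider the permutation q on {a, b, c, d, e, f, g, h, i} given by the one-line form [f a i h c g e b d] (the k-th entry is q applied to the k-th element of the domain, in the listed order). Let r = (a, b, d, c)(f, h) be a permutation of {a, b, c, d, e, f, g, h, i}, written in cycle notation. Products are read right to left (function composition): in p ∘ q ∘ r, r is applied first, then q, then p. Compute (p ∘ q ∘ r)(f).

(p ∘ q ∘ r)(f) = p(q(r(f))). r(f) = h, then q(h) = b, then p(b) = b, so the result is b.

b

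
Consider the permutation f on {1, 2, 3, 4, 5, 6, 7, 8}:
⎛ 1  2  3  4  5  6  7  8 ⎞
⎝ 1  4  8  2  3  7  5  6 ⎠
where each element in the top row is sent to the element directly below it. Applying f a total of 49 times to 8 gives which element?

3

Tracing 8 → 6 → … returns to 8 after 5 steps, so 8 lies in a 5-cycle (3, 8, 6, 7, 5).
On a 5-cycle, f^5 is the identity, so f^49 = f^4 there (49 ≡ 4 mod 5).
Stepping 4 places around the cycle: 8 → 6 → 7 → 5 → 3.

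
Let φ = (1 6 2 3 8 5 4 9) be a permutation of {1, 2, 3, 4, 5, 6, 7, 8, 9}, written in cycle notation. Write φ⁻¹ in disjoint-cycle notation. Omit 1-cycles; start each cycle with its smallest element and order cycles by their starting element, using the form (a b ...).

(1 9 4 5 8 3 2 6)

If φ sends a → b within a cycle, φ⁻¹ sends b → a; equivalently, reverse each cycle.
Reversing each cycle of φ and rotating so the smallest element leads gives (1 9 4 5 8 3 2 6).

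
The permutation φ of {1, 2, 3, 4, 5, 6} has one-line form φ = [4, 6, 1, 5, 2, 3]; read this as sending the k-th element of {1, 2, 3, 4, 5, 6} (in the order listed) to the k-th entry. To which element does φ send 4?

5

4 is element number 4 of the domain, and entry number 4 of the one-line form is 5, so φ(4) = 5.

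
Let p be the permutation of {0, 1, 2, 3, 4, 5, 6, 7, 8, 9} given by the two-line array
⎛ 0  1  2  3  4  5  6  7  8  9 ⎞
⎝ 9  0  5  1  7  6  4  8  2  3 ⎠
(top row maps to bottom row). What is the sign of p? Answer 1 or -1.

In disjoint-cycle form the cycle lengths are 6, 4.
A cycle of length ℓ contributes ℓ−1 transpositions, so p is a product of 5 + 3 = 8 transpositions — even.

1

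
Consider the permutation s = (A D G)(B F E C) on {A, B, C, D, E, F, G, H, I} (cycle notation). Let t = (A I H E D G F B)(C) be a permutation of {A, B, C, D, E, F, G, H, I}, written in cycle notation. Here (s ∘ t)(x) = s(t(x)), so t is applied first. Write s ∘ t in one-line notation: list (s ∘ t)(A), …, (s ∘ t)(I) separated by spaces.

I D B A G F E C H

For each element, apply t then s: A → I → I; B → A → D; C → C → B; D → G → A; E → D → G; F → B → F; G → F → E; H → E → C; I → H → H.
Collecting the images, s ∘ t = [I D B A G F E C H].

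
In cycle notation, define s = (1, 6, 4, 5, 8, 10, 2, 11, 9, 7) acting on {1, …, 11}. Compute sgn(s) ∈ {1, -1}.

The cycle lengths are 10, 1.
A cycle is odd iff its length is even; s has 1 even-length cycle, so sgn(s) = (−1)^1 and s is odd.

-1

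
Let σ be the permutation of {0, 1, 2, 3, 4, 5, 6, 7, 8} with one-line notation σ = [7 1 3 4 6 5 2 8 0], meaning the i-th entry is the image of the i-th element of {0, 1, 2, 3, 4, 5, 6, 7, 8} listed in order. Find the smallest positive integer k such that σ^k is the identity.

12

Writing σ as disjoint cycles, the cycle lengths are 4, 3, 1, 1.
The order of σ is the least common multiple of its cycle lengths: lcm(4, 3) = 12.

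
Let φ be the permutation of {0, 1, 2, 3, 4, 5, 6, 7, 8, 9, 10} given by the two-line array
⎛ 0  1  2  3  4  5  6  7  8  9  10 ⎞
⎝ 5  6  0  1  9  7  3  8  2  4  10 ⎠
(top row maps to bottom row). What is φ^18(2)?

7

Tracing 2 → 0 → … returns to 2 after 5 steps, so 2 lies in a 5-cycle (0 5 7 8 2).
Since the cycle has length 5, φ^18 acts on it the same as φ^3 (18 mod 5 = 3).
Stepping 3 places around the cycle: 2 → 0 → 5 → 7.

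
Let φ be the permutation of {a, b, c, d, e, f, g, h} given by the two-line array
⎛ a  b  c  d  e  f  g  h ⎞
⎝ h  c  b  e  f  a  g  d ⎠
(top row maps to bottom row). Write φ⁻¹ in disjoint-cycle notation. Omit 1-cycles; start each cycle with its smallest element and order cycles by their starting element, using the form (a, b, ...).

The cycle decomposition of φ is (a, h, d, e, f)(b, c).
Reversing each cycle (and rotating so the smallest element leads) gives φ⁻¹ = (a, f, e, d, h)(b, c).

(a, f, e, d, h)(b, c)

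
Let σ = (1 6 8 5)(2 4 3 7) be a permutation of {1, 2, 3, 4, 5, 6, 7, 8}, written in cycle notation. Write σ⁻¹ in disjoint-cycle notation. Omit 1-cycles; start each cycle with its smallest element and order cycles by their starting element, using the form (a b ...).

Inverting a permutation written in cycle notation just reverses the order within every cycle.
After reversing and putting each cycle's least element first, σ⁻¹ = (1 5 8 6)(2 7 3 4).

(1 5 8 6)(2 7 3 4)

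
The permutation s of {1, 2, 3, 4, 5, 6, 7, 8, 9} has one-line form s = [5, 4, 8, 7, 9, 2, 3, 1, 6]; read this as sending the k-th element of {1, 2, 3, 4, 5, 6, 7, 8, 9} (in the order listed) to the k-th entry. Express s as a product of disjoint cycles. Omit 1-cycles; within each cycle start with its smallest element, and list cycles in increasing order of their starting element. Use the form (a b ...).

(1 5 9 6 2 4 7 3 8)

Start at 1 and follow images: 1 → 5 → 9 → 6 → 2 → 4 → 7 → 3 → 8 → 1, giving the cycle (1 5 9 6 2 4 7 3 8).
Repeating from the next unused element and collecting all non-trivial cycles gives (1 5 9 6 2 4 7 3 8).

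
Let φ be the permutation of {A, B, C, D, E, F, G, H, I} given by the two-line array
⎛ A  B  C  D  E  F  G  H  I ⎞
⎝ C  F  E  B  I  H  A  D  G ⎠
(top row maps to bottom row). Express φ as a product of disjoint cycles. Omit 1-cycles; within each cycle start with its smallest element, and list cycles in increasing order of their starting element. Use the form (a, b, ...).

(A, C, E, I, G)(B, F, H, D)

Start at A and follow images: A → C → E → I → G → A, giving the cycle (A, C, E, I, G).
Repeating from the next unused element and collecting all non-trivial cycles gives (A, C, E, I, G)(B, F, H, D).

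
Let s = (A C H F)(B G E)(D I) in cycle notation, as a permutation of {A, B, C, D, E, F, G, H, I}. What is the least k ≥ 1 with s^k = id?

12

The disjoint cycles have lengths 4, 3, 2.
Since disjoint cycles commute, ord(s) = lcm(4, 3, 2) = 12.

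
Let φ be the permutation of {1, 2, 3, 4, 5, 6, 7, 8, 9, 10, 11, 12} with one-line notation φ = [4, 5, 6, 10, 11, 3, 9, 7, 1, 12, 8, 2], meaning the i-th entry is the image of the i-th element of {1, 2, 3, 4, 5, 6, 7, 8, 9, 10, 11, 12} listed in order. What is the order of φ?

Writing φ as disjoint cycles, the cycle lengths are 10, 2.
Since disjoint cycles commute, ord(φ) = lcm(10, 2) = 10.

10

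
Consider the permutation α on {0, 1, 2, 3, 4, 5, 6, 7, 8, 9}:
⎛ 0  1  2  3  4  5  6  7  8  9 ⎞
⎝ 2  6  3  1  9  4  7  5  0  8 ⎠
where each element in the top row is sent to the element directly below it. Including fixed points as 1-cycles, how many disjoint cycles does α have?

The cycle decomposition is (0, 2, 3, 1, 6, 7, 5, 4, 9, 8), which has 1 cycle (counting 1-cycles).

1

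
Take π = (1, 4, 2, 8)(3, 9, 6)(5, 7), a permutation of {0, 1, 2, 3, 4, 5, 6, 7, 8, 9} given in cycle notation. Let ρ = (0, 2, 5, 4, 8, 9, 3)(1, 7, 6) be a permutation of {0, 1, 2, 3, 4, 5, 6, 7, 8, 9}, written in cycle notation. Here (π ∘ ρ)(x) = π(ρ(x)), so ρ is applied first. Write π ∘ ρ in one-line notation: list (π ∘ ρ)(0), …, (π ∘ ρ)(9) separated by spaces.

For each element, apply ρ then π: 0 → 2 → 8; 1 → 7 → 5; 2 → 5 → 7; 3 → 0 → 0; 4 → 8 → 1; 5 → 4 → 2; 6 → 1 → 4; 7 → 6 → 3; 8 → 9 → 6; 9 → 3 → 9.
So π ∘ ρ in one-line form is 8 5 7 0 1 2 4 3 6 9.

8 5 7 0 1 2 4 3 6 9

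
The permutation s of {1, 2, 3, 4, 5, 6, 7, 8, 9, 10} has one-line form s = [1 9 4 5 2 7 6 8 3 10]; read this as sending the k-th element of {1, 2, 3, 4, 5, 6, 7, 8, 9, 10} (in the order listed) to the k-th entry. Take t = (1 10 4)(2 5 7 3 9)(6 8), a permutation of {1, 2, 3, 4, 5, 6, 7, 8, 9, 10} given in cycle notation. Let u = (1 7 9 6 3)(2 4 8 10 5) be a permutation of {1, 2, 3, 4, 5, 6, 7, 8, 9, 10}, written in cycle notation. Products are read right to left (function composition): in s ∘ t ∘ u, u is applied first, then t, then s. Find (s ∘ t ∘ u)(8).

5

Apply the permutations in order: u(8) = 10, then t(10) = 4, then s(4) = 5. So (s ∘ t ∘ u)(8) = 5.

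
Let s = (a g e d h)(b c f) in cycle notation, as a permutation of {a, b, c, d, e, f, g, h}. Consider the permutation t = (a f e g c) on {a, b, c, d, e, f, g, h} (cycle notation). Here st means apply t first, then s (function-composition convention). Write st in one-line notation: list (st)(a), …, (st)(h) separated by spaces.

(st)(x) = s(t(x)). Computing each image: s(t(a)) = s(f) = b, s(t(b)) = s(b) = c, s(t(c)) = s(a) = g, s(t(d)) = s(d) = h, s(t(e)) = s(g) = e, s(t(f)) = s(e) = d, s(t(g)) = s(c) = f, s(t(h)) = s(h) = a.
Hence st = [b c g h e d f a].

b c g h e d f a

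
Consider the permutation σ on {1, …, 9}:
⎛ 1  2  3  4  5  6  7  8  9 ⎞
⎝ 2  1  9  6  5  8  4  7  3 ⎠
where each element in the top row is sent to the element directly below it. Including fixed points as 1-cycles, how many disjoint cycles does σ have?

The cycle decomposition is (1, 2)(3, 9)(4, 6, 8, 7)(5), which has 4 cycles (counting 1-cycles).

4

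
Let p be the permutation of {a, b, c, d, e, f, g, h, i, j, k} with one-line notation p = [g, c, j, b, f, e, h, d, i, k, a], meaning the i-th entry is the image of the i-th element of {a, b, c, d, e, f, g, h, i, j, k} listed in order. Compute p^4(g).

c

Tracing g → h → … returns to g after 8 steps, so g lies in an 8-cycle (a g h d b c j k).
Advancing 4 steps from g: g → h → d → b → c.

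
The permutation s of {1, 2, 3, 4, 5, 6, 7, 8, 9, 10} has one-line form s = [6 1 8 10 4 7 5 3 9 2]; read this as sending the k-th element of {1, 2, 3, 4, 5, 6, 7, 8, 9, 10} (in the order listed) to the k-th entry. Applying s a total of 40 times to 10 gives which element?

5

Tracing 10 → 2 → … returns to 10 after 7 steps, so 10 lies in a 7-cycle (1 6 7 5 4 10 2).
Since the cycle has length 7, s^40 acts on it the same as s^5 (40 mod 7 = 5).
Stepping 5 places around the cycle: 10 → 2 → 1 → 6 → 7 → 5.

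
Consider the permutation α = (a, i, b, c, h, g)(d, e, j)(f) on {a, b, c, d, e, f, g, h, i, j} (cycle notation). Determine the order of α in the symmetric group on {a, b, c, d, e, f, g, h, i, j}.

The cycle type of α is (6, 3, 1).
Since disjoint cycles commute, ord(α) = lcm(6, 3) = 6.

6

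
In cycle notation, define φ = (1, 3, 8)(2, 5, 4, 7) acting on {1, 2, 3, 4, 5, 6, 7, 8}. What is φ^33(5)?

4

5 lies in the 4-cycle (2, 5, 4, 7).
Powers repeat with period 4 on this cycle, and 33 mod 4 = 1, so φ^33(5) = φ^1(5).
Advancing 1 step from 5: 5 → 4.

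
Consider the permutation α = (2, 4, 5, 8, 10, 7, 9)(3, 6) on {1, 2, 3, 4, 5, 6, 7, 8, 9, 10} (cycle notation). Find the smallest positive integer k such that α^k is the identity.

14

The cycle type of α is (7, 2, 1).
The order of α is the least common multiple of its cycle lengths: lcm(7, 2) = 14.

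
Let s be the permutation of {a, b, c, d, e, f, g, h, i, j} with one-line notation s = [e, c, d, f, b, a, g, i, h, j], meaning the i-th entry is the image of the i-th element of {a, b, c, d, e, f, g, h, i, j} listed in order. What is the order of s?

The disjoint-cycle form of s has cycle lengths 6, 2, 1, 1.
The order is lcm(6, 2) = 6.

6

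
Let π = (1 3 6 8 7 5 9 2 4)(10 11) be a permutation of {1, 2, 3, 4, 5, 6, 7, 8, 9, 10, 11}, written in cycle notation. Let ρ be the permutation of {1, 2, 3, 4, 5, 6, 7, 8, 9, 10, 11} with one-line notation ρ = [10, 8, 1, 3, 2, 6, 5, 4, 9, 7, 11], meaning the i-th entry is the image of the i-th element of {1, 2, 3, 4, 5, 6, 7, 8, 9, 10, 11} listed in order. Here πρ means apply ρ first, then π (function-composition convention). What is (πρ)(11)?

(πρ)(11) = π(ρ(11)). ρ(11) = 11, then π(11) = 10. So (πρ)(11) = 10.

10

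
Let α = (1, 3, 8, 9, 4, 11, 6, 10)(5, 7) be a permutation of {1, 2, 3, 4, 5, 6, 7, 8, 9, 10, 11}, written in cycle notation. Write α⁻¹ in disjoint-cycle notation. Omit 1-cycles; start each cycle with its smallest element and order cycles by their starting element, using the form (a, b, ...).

If α sends a → b within a cycle, α⁻¹ sends b → a; equivalently, reverse each cycle.
After reversing and putting each cycle's least element first, α⁻¹ = (1, 10, 6, 11, 4, 9, 8, 3)(5, 7).

(1, 10, 6, 11, 4, 9, 8, 3)(5, 7)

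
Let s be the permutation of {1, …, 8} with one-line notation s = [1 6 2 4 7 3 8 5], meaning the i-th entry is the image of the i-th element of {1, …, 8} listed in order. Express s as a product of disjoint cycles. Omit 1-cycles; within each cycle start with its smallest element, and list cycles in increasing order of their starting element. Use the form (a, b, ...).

(2, 6, 3)(5, 7, 8)

From 2: 2 → 6 → 3 → 2, closing the cycle (2, 6, 3).
Repeating from the next unused element and collecting all non-trivial cycles gives (2, 6, 3)(5, 7, 8).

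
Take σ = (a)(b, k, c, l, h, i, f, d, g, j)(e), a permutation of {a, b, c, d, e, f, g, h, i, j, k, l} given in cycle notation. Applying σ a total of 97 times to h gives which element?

k

h lies in the 10-cycle (b, k, c, l, h, i, f, d, g, j).
On a 10-cycle, σ^10 is the identity, so σ^97 = σ^7 there (97 ≡ 7 mod 10).
Stepping 7 places around the cycle: h → i → f → d → g → j → b → k.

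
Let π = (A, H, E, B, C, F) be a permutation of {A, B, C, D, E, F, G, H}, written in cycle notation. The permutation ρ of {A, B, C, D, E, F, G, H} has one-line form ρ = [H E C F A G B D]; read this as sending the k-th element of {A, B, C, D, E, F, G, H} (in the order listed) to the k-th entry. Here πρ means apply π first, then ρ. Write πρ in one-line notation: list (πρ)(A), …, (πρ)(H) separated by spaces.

(πρ)(x) = ρ(π(x)). Computing each image: ρ(π(A)) = ρ(H) = D, ρ(π(B)) = ρ(C) = C, ρ(π(C)) = ρ(F) = G, ρ(π(D)) = ρ(D) = F, ρ(π(E)) = ρ(B) = E, ρ(π(F)) = ρ(A) = H, ρ(π(G)) = ρ(G) = B, ρ(π(H)) = ρ(E) = A.
Hence πρ = [D C G F E H B A].

D C G F E H B A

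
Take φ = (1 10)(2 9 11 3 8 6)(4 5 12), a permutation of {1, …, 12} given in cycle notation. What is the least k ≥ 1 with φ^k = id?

6

The cycle type of φ is (6, 3, 2, 1).
The order is lcm(6, 3, 2) = 6.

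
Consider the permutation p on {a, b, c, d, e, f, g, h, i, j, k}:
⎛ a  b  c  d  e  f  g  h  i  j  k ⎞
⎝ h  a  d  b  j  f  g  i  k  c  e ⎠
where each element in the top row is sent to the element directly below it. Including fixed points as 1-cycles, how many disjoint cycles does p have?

3

The cycle decomposition is (a h i k e j c d b)(f)(g), which has 3 cycles (counting 1-cycles).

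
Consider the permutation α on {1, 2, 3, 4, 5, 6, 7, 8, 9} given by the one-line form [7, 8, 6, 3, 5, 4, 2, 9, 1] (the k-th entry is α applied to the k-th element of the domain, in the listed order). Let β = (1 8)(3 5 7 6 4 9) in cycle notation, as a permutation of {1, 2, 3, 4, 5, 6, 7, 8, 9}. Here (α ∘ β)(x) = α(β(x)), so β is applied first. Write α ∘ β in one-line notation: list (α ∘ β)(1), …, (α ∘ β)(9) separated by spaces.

Chase each element through β then α: 1 → 8 → 9; 2 → 2 → 8; 3 → 5 → 5; 4 → 9 → 1; 5 → 7 → 2; 6 → 4 → 3; 7 → 6 → 4; 8 → 1 → 7; 9 → 3 → 6.
So α ∘ β in one-line form is 9 8 5 1 2 3 4 7 6.

9 8 5 1 2 3 4 7 6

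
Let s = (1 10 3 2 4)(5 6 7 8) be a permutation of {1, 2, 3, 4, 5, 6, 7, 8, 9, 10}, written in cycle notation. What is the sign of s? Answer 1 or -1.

The cycle lengths are 5, 4, 1.
A cycle is odd iff its length is even; s has 1 even-length cycle, so sgn(s) = (−1)^1 and s is odd.

-1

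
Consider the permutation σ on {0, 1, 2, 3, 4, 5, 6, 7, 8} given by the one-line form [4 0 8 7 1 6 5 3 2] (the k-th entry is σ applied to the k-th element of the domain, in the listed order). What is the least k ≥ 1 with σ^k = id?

6

Decomposing into disjoint cycles gives cycle lengths 3, 2, 2, 2.
Since disjoint cycles commute, ord(σ) = lcm(3, 2, 2, 2) = 6.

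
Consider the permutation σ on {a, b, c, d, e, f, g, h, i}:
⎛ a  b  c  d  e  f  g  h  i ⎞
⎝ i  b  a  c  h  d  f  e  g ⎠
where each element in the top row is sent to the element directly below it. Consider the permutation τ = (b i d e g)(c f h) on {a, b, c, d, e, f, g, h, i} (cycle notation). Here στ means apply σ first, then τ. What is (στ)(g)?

(στ)(g) = τ(σ(g)). σ(g) = f, then τ(f) = h. So (στ)(g) = h.

h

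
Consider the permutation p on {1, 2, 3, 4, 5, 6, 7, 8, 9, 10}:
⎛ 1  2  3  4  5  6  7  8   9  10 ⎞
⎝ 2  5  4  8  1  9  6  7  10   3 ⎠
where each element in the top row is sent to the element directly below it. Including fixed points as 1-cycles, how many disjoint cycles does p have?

The cycle decomposition is (1 2 5)(3 4 8 7 6 9 10), which has 2 cycles (counting 1-cycles).

2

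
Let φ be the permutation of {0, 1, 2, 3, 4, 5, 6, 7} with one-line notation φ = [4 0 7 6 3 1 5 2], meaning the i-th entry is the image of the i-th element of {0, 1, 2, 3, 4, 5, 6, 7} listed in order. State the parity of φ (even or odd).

even

In disjoint-cycle form the cycle lengths are 6, 2.
A cycle is odd iff its length is even; φ has 2 even-length cycles, so sgn(φ) = (−1)^2 and φ is even.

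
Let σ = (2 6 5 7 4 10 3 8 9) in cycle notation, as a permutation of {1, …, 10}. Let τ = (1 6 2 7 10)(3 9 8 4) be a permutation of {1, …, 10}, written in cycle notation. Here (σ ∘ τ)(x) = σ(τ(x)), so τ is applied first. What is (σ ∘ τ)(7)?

First apply τ: τ(7) = 10, then σ(10) = 3. Thus (σ ∘ τ)(7) = 3.

3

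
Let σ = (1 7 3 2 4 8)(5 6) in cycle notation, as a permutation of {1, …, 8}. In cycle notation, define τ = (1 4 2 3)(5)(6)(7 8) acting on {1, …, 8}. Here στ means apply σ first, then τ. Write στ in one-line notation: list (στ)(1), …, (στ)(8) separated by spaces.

(στ)(x) = τ(σ(x)). Computing each image: τ(σ(1)) = τ(7) = 8, τ(σ(2)) = τ(4) = 2, τ(σ(3)) = τ(2) = 3, τ(σ(4)) = τ(8) = 7, τ(σ(5)) = τ(6) = 6, τ(σ(6)) = τ(5) = 5, τ(σ(7)) = τ(3) = 1, τ(σ(8)) = τ(1) = 4.
Hence στ = [8 2 3 7 6 5 1 4].

8 2 3 7 6 5 1 4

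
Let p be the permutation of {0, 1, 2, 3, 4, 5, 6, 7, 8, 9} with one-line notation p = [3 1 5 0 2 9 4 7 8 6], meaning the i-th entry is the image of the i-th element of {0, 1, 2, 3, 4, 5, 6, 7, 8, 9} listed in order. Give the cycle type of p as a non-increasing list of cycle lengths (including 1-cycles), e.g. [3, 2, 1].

[5, 2, 1, 1, 1]

The disjoint cycles are (0 3)(1)(2 5 9 6 4)(7)(8), with lengths 5, 2, 1, 1, 1 in non-increasing order.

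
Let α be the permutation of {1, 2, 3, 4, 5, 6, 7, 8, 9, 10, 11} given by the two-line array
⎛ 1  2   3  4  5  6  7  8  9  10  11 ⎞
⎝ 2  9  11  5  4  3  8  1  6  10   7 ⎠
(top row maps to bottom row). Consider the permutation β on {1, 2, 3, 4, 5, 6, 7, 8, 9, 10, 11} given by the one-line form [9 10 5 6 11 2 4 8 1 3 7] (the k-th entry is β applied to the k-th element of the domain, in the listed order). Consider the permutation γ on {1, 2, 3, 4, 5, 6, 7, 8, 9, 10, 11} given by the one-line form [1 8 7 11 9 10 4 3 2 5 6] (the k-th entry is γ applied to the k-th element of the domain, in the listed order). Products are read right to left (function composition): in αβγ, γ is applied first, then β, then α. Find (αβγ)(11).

(αβγ)(11) = α(β(γ(11))). γ(11) = 6, then β(6) = 2, then α(2) = 9, so the result is 9.

9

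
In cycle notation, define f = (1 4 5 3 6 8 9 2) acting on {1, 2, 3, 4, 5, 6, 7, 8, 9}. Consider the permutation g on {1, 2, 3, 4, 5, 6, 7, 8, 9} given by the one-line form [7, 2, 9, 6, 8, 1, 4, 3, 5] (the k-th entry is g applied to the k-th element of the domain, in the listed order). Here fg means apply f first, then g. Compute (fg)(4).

8

f(4) = 5, then g(5) = 8; composing gives (fg)(4) = 8.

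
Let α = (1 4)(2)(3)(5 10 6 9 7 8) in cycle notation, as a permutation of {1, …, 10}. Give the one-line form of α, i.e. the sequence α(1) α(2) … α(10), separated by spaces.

Image by image: 1↦4, 2↦2, 3↦3, 4↦1, 5↦10, 6↦9, 7↦8, 8↦5, 9↦7, 10↦6.
Listing these in domain order gives 4 2 3 1 10 9 8 5 7 6.

4 2 3 1 10 9 8 5 7 6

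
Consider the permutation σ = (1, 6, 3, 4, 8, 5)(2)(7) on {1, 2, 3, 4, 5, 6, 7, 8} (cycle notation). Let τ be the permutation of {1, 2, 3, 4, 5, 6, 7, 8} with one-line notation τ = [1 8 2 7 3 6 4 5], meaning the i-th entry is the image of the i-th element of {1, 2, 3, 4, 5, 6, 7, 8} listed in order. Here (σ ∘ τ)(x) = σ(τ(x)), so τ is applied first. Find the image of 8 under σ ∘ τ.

1

(σ ∘ τ)(8) = σ(τ(8)). τ(8) = 5, then σ(5) = 1. So (σ ∘ τ)(8) = 1.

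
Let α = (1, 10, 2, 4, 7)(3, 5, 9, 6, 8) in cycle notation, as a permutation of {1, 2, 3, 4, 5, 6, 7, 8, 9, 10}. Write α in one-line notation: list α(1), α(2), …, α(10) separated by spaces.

10 4 5 7 9 8 1 3 6 2

Each element maps to the next entry in its cycle (wrapping to the front): 1↦10, 2↦4, 3↦5, 4↦7, 5↦9, 6↦8, 7↦1, 8↦3, 9↦6, 10↦2.
So the one-line form is 10 4 5 7 9 8 1 3 6 2.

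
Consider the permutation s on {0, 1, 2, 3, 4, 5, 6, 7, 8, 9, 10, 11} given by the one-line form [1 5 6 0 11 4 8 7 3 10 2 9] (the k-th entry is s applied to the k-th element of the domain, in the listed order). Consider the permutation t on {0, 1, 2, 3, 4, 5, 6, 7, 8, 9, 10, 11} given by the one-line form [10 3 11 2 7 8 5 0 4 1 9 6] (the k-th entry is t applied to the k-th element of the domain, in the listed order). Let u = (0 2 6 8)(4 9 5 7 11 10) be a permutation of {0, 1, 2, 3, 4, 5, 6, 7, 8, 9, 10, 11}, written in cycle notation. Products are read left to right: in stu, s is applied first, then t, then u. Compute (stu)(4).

(stu)(4) = u(t(s(4))). s(4) = 11, then t(11) = 6, then u(6) = 8, so the result is 8.

8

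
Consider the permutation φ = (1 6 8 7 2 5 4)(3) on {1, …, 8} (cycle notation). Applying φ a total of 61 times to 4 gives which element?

4 lies in the 7-cycle (1 6 8 7 2 5 4).
Since the cycle has length 7, φ^61 acts on it the same as φ^5 (61 mod 7 = 5).
Stepping 5 places around the cycle: 4 → 1 → 6 → 8 → 7 → 2.

2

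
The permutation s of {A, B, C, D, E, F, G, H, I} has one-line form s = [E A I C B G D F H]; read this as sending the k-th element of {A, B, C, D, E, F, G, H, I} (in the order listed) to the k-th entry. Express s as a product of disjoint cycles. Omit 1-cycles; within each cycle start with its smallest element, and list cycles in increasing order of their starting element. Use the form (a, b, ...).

From A: A → E → B → A, closing the cycle (A, E, B).
Repeating from the next unused element and collecting all non-trivial cycles gives (A, E, B)(C, I, H, F, G, D).

(A, E, B)(C, I, H, F, G, D)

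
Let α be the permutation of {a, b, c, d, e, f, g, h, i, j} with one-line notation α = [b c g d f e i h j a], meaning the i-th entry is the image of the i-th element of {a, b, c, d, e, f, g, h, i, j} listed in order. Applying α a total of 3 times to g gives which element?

a

Tracing g → i → … returns to g after 6 steps, so g lies in a 6-cycle (a, b, c, g, i, j).
Advancing 3 steps from g: g → i → j → a.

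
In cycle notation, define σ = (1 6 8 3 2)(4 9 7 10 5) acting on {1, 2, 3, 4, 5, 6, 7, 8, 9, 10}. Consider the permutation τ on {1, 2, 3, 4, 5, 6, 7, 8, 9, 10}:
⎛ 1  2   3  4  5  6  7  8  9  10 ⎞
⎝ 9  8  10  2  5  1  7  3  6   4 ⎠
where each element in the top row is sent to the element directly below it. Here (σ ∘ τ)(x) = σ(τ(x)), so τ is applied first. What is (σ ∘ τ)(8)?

First apply τ: τ(8) = 3, then σ(3) = 2. Thus (σ ∘ τ)(8) = 2.

2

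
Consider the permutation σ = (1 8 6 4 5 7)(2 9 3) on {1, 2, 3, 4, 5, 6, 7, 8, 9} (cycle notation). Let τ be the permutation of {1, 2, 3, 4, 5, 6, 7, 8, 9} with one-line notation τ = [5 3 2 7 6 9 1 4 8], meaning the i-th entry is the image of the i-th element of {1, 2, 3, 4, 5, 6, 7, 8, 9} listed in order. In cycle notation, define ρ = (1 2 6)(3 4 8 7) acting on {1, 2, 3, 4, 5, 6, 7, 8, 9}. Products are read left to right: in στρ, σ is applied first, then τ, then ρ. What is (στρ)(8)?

9

Apply the permutations in order: σ(8) = 6, then τ(6) = 9, then ρ(9) = 9. So (στρ)(8) = 9.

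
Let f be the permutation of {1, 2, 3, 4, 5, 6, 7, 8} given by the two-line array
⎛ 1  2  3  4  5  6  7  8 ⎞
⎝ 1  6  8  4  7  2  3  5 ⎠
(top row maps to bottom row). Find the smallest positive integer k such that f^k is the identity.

4

Writing f as disjoint cycles, the cycle lengths are 4, 2, 1, 1.
Since disjoint cycles commute, ord(f) = lcm(4, 2) = 4.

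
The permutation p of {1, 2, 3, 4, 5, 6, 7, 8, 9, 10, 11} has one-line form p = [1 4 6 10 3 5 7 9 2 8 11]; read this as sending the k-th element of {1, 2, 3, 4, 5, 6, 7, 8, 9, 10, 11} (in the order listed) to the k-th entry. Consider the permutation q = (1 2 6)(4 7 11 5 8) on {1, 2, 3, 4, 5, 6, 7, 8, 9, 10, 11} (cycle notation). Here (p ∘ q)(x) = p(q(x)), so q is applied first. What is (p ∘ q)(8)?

(p ∘ q)(8) = p(q(8)). q(8) = 4, then p(4) = 10. So (p ∘ q)(8) = 10.

10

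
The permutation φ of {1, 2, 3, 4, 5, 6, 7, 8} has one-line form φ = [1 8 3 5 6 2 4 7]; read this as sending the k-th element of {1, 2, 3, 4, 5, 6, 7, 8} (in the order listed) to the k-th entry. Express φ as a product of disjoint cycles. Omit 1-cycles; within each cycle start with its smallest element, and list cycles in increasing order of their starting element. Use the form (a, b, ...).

Start at 2 and follow images: 2 → 8 → 7 → 4 → 5 → 6 → 2, giving the cycle (2, 8, 7, 4, 5, 6).
Repeating from the next unused element and collecting all non-trivial cycles gives (2, 8, 7, 4, 5, 6).

(2, 8, 7, 4, 5, 6)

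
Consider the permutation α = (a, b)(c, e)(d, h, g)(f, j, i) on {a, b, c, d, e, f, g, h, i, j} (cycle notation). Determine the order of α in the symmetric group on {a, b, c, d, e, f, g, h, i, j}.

6

The cycle type of α is (3, 3, 2, 2).
Since disjoint cycles commute, ord(α) = lcm(3, 3, 2, 2) = 6.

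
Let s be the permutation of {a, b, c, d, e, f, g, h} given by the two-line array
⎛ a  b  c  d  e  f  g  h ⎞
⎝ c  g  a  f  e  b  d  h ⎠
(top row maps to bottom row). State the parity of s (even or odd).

In disjoint-cycle form the cycle lengths are 4, 2, 1, 1.
A cycle is odd iff its length is even; s has 2 even-length cycles, so sgn(s) = (−1)^2 and s is even.

even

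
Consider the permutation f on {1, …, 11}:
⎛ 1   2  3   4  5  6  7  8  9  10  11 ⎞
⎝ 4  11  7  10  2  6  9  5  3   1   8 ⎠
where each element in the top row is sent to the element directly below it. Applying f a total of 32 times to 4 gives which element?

1

Tracing 4 → 10 → … returns to 4 after 3 steps, so 4 lies in a 3-cycle (1, 4, 10).
Powers repeat with period 3 on this cycle, and 32 mod 3 = 2, so f^32(4) = f^2(4).
Advancing 2 steps from 4: 4 → 10 → 1.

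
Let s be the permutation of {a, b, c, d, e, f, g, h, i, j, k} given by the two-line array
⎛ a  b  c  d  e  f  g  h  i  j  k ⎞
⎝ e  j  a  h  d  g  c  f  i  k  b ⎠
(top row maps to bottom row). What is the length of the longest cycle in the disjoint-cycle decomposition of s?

7

Decomposing into disjoint cycles gives (a, e, d, h, f, g, c)(b, j, k); the longest has length 7.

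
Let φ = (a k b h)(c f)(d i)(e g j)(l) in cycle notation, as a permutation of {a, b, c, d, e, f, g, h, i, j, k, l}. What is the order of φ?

The disjoint cycles have lengths 4, 3, 2, 2, 1.
The order of φ is the least common multiple of its cycle lengths: lcm(4, 3, 2, 2) = 12.

12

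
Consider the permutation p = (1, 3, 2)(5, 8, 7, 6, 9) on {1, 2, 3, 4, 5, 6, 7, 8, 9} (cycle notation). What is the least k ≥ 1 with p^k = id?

The disjoint cycles have lengths 5, 3, 1.
The order of p is the least common multiple of its cycle lengths: lcm(5, 3) = 15.

15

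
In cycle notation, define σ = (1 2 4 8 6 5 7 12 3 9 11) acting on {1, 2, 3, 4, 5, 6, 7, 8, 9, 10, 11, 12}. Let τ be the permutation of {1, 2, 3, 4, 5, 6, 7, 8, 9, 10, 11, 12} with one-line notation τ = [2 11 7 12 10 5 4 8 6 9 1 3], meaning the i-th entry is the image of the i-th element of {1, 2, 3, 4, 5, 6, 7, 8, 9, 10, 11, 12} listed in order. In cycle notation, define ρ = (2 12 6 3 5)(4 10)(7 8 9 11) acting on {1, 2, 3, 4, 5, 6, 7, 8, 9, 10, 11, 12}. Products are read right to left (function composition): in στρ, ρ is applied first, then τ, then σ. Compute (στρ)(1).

4

Chase 1: ρ(1) = 1; τ(1) = 2; σ(2) = 4. Hence (στρ)(1) = 4.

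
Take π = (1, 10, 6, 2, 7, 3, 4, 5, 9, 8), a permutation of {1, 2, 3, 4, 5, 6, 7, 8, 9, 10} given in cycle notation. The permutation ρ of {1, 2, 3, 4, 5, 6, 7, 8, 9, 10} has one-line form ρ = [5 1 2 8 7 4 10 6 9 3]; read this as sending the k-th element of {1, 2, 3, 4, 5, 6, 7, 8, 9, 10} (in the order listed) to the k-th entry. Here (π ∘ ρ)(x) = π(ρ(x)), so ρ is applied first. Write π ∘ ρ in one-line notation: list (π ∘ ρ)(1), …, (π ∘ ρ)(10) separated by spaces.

Chase each element through ρ then π: 1 → 5 → 9; 2 → 1 → 10; 3 → 2 → 7; 4 → 8 → 1; 5 → 7 → 3; 6 → 4 → 5; 7 → 10 → 6; 8 → 6 → 2; 9 → 9 → 8; 10 → 3 → 4.
Collecting the images, π ∘ ρ = [9 10 7 1 3 5 6 2 8 4].

9 10 7 1 3 5 6 2 8 4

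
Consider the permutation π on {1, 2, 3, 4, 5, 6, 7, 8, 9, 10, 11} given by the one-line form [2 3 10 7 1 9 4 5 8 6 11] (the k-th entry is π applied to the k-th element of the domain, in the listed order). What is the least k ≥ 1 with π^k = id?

8

Writing π as disjoint cycles, the cycle lengths are 8, 2, 1.
The order is lcm(8, 2) = 8.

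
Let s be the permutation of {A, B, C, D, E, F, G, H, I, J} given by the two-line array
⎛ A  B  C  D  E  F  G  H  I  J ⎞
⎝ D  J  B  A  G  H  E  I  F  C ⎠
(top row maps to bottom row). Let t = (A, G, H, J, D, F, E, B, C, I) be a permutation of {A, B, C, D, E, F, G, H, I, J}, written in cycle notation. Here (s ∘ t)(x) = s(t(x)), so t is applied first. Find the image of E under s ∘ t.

J

(s ∘ t)(E) = s(t(E)). t(E) = B, then s(B) = J. So (s ∘ t)(E) = J.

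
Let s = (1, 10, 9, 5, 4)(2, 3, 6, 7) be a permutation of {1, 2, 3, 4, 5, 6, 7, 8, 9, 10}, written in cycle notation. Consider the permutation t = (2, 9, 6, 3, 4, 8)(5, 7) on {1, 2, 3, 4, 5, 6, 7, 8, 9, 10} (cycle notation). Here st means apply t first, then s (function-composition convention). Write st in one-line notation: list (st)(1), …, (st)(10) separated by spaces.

10 5 1 8 2 6 4 3 7 9

(st)(x) = s(t(x)). Computing each image: s(t(1)) = s(1) = 10, s(t(2)) = s(9) = 5, s(t(3)) = s(4) = 1, s(t(4)) = s(8) = 8, s(t(5)) = s(7) = 2, s(t(6)) = s(3) = 6, s(t(7)) = s(5) = 4, s(t(8)) = s(2) = 3, s(t(9)) = s(6) = 7, s(t(10)) = s(10) = 9.
Hence st = [10 5 1 8 2 6 4 3 7 9].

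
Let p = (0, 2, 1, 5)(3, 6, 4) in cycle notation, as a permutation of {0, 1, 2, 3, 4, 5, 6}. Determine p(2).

2 appears in (0, 2, 1, 5); the next entry (wrapping around) is 1.

1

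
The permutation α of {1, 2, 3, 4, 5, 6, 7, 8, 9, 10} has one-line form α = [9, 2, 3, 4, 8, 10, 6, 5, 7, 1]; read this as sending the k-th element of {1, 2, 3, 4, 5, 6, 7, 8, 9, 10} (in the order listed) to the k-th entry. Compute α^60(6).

Tracing 6 → 10 → … returns to 6 after 5 steps, so 6 lies in a 5-cycle (1, 9, 7, 6, 10).
Powers repeat with period 5 on this cycle, and 60 mod 5 = 0, so α^60(6) = α^0(6).
So α^60(6) = 6.

6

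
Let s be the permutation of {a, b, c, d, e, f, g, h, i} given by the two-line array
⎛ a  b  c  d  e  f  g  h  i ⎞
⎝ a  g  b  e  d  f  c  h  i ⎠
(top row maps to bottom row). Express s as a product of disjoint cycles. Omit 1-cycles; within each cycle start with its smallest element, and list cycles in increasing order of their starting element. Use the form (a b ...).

(b g c)(d e)

From b: b → g → c → b, closing the cycle (b g c).
Continuing from each remaining unvisited element yields (b g c)(d e).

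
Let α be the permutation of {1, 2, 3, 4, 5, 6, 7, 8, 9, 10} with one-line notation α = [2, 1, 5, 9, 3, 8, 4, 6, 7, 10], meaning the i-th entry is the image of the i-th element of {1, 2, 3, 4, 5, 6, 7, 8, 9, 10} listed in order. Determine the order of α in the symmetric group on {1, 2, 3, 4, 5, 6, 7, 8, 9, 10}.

The disjoint-cycle form of α has cycle lengths 3, 2, 2, 2, 1.
Since disjoint cycles commute, ord(α) = lcm(3, 2, 2, 2) = 6.

6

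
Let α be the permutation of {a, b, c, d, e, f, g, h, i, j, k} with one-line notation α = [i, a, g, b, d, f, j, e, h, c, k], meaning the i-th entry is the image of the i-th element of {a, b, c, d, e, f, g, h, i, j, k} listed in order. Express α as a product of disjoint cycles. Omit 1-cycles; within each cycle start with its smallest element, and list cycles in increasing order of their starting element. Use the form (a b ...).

(a i h e d b)(c g j)

From a: a → i → h → e → d → b → a, closing the cycle (a i h e d b).
Continuing from each remaining unvisited element yields (a i h e d b)(c g j).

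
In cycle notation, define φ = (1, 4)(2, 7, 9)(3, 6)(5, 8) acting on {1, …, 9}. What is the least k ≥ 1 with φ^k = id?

6

The disjoint cycles have lengths 3, 2, 2, 2.
The order of φ is the least common multiple of its cycle lengths: lcm(3, 2, 2, 2) = 6.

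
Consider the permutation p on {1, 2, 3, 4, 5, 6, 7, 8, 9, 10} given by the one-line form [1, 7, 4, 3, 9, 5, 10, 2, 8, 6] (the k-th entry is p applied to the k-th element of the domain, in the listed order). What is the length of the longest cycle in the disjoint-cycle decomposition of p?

7

Decomposing into disjoint cycles gives (2 7 10 6 5 9 8)(3 4); the longest has length 7.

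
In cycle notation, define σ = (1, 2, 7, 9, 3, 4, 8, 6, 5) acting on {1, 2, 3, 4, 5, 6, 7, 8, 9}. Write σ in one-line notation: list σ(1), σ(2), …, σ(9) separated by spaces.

Reading each image from the cycles: 1↦2, 2↦7, 3↦4, 4↦8, 5↦1, 6↦5, 7↦9, 8↦6, 9↦3.
So the one-line form is 2 7 4 8 1 5 9 6 3.

2 7 4 8 1 5 9 6 3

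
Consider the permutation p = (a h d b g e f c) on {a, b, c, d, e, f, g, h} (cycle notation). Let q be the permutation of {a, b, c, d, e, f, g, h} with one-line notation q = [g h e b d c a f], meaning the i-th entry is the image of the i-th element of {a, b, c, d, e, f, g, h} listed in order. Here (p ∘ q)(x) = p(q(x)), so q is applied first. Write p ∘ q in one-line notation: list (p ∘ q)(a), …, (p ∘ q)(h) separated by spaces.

e d f g b a h c

For each element, apply q then p: a → g → e; b → h → d; c → e → f; d → b → g; e → d → b; f → c → a; g → a → h; h → f → c.
Collecting the images, p ∘ q = [e d f g b a h c].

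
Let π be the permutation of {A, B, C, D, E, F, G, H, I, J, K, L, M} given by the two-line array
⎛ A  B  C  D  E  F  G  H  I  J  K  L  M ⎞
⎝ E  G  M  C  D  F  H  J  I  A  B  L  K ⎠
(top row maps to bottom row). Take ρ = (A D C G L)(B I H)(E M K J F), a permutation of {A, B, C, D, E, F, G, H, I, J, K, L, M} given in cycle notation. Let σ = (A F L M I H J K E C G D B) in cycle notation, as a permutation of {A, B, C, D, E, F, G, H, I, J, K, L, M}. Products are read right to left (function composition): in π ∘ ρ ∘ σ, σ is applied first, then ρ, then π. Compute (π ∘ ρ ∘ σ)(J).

Apply the permutations in order: σ(J) = K, then ρ(K) = J, then π(J) = A. So (π ∘ ρ ∘ σ)(J) = A.

A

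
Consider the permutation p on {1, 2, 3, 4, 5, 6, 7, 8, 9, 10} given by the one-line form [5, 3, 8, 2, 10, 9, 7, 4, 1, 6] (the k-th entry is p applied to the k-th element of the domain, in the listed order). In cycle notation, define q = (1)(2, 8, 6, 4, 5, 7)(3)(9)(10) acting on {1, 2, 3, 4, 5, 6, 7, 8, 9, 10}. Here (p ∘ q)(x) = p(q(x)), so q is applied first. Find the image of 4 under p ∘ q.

10

(p ∘ q)(4) = p(q(4)). q(4) = 5, then p(5) = 10. So (p ∘ q)(4) = 10.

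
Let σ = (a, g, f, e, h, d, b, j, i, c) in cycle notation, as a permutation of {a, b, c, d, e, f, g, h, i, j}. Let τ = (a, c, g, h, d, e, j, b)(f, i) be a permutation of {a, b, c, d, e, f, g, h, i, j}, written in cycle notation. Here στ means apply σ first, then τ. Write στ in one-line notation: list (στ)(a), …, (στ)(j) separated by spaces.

For each element, apply σ then τ: a → g → h; b → j → b; c → a → c; d → b → a; e → h → d; f → e → j; g → f → i; h → d → e; i → c → g; j → i → f.
So στ in one-line form is h b c a d j i e g f.

h b c a d j i e g f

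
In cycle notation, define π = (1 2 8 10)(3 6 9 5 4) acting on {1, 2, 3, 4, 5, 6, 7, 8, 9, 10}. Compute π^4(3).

3 lies in the 5-cycle (3 6 9 5 4).
Advancing 4 steps from 3: 3 → 6 → 9 → 5 → 4.

4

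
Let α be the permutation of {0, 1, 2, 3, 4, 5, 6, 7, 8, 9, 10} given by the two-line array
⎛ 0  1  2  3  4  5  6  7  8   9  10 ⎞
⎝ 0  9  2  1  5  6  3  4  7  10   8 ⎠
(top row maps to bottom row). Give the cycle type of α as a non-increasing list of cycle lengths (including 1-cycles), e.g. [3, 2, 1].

The disjoint cycles are (0)(1, 9, 10, 8, 7, 4, 5, 6, 3)(2), with lengths 9, 1, 1 in non-increasing order.

[9, 1, 1]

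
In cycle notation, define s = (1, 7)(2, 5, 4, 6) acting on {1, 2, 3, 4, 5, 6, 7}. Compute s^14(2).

4

2 lies in the 4-cycle (2, 5, 4, 6).
On a 4-cycle, s^4 is the identity, so s^14 = s^2 there (14 ≡ 2 mod 4).
Advancing 2 steps from 2: 2 → 5 → 4.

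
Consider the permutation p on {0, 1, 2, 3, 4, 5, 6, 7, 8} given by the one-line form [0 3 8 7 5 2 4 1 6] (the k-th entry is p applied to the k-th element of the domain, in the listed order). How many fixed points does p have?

The fixed points (elements with p(x) = x) are {0}, so there is 1.

1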